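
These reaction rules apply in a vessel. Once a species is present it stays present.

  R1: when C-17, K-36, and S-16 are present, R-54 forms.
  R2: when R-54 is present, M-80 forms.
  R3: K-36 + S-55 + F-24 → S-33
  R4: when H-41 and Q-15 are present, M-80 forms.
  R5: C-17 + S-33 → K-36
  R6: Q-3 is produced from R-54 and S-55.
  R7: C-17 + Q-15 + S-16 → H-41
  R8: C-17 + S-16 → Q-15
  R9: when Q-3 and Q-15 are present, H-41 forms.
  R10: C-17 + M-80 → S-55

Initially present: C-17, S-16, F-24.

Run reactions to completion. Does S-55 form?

C-17 and S-16 present → Q-15 forms (R8).
C-17, Q-15, and S-16 present → H-41 forms (R7).
H-41 and Q-15 present → M-80 forms (R4).
C-17 and M-80 present → S-55 forms (R10).

Yes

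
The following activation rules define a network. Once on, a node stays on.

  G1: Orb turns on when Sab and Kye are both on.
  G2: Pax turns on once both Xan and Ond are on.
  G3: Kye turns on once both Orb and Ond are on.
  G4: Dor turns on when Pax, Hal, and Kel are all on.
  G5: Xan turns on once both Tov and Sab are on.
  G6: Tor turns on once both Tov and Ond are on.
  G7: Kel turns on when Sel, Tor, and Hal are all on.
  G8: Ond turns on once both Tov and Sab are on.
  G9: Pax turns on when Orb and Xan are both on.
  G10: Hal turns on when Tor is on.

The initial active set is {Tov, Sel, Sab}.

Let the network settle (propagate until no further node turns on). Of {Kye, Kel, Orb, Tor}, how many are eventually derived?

2

Tov and Sab are on, so Ond turns on (G8).
G6: Tov and Ond on → Tor on.
G10: Tor on → Hal on.
Sel, Tor, and Hal are on, so Kel turns on (G7).
Kye would need Orb and Ond (G3), but Orb never turns on.
Kel: reached.
Orb would need Sab and Kye (G1), but Kye never turns on.
Tor: reached.
Reached: Kel and Tor — 2 of the 4.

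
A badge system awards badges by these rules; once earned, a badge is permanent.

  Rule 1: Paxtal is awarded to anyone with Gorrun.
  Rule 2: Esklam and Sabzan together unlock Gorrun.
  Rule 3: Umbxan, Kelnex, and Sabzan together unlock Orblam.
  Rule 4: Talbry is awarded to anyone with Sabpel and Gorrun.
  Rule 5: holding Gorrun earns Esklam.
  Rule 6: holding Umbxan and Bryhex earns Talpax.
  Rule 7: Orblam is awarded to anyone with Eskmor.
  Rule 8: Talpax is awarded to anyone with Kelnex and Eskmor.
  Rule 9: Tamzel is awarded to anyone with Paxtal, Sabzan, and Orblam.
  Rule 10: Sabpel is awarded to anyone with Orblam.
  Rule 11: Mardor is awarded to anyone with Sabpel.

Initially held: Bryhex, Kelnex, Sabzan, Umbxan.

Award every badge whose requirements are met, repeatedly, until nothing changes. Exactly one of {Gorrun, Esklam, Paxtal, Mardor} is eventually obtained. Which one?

Mardor

With Umbxan, Kelnex, and Sabzan, Orblam is earned (Rule 3).
With Orblam, Sabpel is earned (Rule 10).
With Sabpel, Mardor is earned (Rule 11).
Gorrun would need Esklam and Sabzan (Rule 2), but Esklam is never earned. Paxtal would need Gorrun (Rule 1), but Gorrun is never earned. Esklam would need Gorrun (Rule 5), but Gorrun is never earned.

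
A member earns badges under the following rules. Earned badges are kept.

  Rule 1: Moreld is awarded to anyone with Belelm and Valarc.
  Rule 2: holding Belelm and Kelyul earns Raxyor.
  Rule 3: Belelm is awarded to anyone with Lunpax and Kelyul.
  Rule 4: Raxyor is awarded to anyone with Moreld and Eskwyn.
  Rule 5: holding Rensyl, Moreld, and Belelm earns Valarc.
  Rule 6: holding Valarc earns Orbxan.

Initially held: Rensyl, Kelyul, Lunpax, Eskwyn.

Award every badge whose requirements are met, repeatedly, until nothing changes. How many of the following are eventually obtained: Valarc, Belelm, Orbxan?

1

With Lunpax and Kelyul, Belelm is earned (Rule 3).
Valarc would need Rensyl, Moreld, and Belelm (Rule 5), but Moreld is never earned.
Belelm: reached.
Orbxan would need Valarc (Rule 6), but Valarc is never earned.
Reached: Belelm — 1 of the 3.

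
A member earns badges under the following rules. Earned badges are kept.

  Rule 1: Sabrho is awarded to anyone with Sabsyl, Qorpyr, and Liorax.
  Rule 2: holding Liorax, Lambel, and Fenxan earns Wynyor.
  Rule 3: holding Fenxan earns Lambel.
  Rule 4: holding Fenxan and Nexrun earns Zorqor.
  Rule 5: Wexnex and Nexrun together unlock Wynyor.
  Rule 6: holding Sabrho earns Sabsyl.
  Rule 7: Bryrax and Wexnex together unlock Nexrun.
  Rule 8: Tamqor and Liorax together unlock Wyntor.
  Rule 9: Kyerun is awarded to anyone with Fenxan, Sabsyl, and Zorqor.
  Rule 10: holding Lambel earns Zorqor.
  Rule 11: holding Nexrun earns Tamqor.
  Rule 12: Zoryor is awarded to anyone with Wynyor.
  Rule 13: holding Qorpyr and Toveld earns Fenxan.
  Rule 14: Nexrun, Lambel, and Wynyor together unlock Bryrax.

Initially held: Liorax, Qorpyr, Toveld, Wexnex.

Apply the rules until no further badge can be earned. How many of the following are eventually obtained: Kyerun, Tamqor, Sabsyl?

0

Kyerun would need Fenxan, Sabsyl, and Zorqor (Rule 9), but Sabsyl is never earned.
Tamqor would need Nexrun (Rule 11), but Nexrun is never earned.
Sabsyl would need Sabrho (Rule 6), but Sabrho is never earned.
None of the 3 are reached.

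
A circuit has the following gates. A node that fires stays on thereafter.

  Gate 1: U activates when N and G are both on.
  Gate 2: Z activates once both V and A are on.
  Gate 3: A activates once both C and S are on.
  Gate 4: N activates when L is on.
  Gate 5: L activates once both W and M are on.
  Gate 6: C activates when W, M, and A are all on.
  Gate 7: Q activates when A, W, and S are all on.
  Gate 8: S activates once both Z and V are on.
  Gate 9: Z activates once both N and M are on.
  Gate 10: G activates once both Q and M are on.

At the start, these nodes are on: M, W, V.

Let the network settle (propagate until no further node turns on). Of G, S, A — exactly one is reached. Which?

S

W and M are on, so L activates (Gate 5).
Gate 4: L on → N on.
Gate 9: N and M on → Z on.
Z and V are on, so S activates (Gate 8).
G would need Q and M (Gate 10), but Q never turns on. A would need C and S (Gate 3), but C never turns on.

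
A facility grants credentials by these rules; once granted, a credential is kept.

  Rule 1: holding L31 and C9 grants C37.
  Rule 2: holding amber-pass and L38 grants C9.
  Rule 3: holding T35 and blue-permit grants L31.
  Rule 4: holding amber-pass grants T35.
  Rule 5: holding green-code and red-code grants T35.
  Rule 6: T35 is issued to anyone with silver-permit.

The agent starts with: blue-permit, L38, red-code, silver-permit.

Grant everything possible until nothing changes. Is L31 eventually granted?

Holding silver-permit grants T35 (Rule 6).
Holding T35 and blue-permit grants L31 (Rule 3).

Yes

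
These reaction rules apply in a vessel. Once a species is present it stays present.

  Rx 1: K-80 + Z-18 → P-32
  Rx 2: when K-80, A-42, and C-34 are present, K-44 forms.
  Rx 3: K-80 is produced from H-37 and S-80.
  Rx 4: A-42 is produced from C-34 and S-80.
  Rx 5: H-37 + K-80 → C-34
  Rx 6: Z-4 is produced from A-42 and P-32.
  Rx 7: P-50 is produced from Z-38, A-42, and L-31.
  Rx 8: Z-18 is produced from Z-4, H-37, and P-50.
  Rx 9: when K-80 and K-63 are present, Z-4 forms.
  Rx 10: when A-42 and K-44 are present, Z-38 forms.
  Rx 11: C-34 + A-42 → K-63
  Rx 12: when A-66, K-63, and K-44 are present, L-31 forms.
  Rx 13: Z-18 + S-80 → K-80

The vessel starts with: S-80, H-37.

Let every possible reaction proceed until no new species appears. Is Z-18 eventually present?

No

Z-18 would need Z-4, H-37, and P-50 (Rx 8), but P-50 never forms.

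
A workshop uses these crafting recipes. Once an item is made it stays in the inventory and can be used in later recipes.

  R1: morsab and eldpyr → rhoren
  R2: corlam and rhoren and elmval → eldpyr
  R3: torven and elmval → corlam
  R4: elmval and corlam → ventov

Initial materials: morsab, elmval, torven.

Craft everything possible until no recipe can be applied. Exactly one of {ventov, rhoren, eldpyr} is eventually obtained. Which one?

ventov

Using R3, torven and elmval make corlam.
Using R4, elmval and corlam make ventov.
rhoren would need morsab and eldpyr (R1), but eldpyr is never obtained. eldpyr would need corlam, rhoren, and elmval (R2), but rhoren is never obtained.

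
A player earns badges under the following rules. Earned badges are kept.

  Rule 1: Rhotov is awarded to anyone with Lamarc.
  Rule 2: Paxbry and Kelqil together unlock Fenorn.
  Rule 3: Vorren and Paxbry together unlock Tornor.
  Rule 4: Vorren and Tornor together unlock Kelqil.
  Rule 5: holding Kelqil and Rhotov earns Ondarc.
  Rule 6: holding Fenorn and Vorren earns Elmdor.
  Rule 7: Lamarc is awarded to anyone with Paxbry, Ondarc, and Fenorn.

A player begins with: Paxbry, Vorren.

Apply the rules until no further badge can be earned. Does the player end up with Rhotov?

Rhotov would need Lamarc (Rule 1), but Lamarc is never earned.

No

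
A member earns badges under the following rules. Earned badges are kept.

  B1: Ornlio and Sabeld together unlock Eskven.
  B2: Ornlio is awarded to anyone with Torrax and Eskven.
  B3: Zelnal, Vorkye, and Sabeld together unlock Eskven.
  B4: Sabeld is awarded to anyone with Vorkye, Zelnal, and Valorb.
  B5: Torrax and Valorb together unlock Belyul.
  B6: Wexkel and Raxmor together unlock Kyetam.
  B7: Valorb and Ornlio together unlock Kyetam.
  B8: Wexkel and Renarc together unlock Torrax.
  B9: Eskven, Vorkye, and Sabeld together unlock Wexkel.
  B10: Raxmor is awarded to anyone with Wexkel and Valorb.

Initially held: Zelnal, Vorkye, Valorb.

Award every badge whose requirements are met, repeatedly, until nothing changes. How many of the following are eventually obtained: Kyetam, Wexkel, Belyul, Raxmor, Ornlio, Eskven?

With Vorkye, Zelnal, and Valorb, Sabeld is earned (B4).
With Zelnal, Vorkye, and Sabeld, Eskven is earned (B3).
With Eskven, Vorkye, and Sabeld, Wexkel is earned (B9).
With Wexkel and Valorb, Raxmor is earned (B10).
With Wexkel and Raxmor, Kyetam is earned (B6).
Kyetam: reached.
Wexkel: reached.
Belyul would need Torrax and Valorb (B5), but Torrax is never earned.
Raxmor: reached.
Ornlio would need Torrax and Eskven (B2), but Torrax is never earned.
Eskven: reached.
Reached: Kyetam, Wexkel, Raxmor, and Eskven — 4 of the 6.

4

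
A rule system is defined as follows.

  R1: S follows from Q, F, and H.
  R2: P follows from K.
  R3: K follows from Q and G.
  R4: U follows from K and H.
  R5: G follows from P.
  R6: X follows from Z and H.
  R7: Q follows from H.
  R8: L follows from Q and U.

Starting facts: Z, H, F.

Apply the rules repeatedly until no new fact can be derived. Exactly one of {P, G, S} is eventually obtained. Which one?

From H, R7 gives Q.
Q, F, and H hold, so S follows (R1).
G would need P (R5), but P is never established. P would need K (R2), but K is never established.

S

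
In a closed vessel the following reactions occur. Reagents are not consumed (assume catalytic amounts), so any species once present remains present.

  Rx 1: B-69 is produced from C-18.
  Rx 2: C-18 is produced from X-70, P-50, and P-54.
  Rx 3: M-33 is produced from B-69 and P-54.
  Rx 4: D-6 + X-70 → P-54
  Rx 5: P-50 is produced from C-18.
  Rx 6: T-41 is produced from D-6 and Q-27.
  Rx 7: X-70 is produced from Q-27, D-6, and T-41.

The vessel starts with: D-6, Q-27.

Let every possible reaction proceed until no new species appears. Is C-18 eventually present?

No

C-18 would need X-70, P-50, and P-54 (Rx 2), but P-50 never forms.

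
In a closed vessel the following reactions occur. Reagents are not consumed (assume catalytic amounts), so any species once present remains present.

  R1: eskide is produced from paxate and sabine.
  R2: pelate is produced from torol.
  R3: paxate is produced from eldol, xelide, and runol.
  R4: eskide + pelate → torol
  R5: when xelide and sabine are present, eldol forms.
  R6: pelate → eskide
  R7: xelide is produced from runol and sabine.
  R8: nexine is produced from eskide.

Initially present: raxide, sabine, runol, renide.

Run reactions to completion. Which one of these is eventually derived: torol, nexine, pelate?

nexine

runol and sabine present → xelide forms (R7).
xelide and sabine present → eldol forms (R5).
eldol, xelide, and runol present → paxate forms (R3).
paxate and sabine present → eskide forms (R1).
eskide present → nexine forms (R8).
torol would need eskide and pelate (R4), but pelate never forms. pelate would need torol (R2), but torol never forms.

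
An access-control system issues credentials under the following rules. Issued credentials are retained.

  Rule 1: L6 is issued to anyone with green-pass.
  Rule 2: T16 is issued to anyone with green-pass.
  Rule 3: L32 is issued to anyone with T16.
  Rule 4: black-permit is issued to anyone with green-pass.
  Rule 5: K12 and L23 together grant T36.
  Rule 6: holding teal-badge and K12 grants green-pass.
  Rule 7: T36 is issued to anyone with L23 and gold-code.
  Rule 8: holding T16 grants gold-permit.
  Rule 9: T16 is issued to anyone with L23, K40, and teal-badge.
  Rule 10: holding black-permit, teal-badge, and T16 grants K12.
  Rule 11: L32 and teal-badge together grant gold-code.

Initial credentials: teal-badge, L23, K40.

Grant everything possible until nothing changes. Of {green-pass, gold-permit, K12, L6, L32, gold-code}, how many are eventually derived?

3

Holding L23, K40, and teal-badge grants T16 (Rule 9).
Holding T16 grants gold-permit (Rule 8).
Holding T16 grants L32 (Rule 3).
Holding L32 and teal-badge grants gold-code (Rule 11).
green-pass would need teal-badge and K12 (Rule 6), but K12 is never granted.
gold-permit: reached.
K12 would need black-permit, teal-badge, and T16 (Rule 10), but black-permit is never granted.
L6 would need green-pass (Rule 1), but green-pass is never granted.
L32: reached.
gold-code: reached.
Reached: gold-permit, L32, and gold-code — 3 of the 6.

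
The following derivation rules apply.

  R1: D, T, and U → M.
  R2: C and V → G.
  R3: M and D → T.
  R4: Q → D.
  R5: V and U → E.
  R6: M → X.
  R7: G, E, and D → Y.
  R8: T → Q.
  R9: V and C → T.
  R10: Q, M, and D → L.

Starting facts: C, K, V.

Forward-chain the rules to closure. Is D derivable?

From V and C, R9 gives T.
T holds, so Q follows (R8).
From Q, R4 gives D.

Yes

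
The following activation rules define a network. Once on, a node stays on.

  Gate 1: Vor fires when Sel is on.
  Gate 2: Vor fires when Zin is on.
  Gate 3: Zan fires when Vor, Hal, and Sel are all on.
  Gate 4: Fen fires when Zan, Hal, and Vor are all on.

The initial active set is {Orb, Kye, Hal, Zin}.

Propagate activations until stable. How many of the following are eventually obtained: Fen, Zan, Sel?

0

Fen would need Zan, Hal, and Vor (Gate 4), but Zan never turns on.
Zan would need Vor, Hal, and Sel (Gate 3), but Sel never turns on.
No rule produces Sel, and it is not given.
None of the 3 are reached.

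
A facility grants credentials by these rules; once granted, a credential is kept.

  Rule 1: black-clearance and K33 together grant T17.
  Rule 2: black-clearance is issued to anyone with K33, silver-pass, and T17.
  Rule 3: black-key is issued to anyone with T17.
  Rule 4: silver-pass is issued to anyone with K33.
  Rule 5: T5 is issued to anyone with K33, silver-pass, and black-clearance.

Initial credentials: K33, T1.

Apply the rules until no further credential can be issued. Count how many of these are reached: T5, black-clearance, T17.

T5 would need K33, silver-pass, and black-clearance (Rule 5), but black-clearance is never granted.
black-clearance would need K33, silver-pass, and T17 (Rule 2), but T17 is never granted.
T17 would need black-clearance and K33 (Rule 1), but black-clearance is never granted.
None of the 3 are reached.

0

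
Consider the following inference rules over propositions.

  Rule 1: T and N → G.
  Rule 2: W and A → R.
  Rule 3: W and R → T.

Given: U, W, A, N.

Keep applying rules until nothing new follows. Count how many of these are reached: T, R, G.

3

From W and A, Rule 2 gives R.
From W and R, Rule 3 gives T.
T and N hold, so G follows (Rule 1).
T: reached.
R: reached.
G: reached.
All 3 are reached.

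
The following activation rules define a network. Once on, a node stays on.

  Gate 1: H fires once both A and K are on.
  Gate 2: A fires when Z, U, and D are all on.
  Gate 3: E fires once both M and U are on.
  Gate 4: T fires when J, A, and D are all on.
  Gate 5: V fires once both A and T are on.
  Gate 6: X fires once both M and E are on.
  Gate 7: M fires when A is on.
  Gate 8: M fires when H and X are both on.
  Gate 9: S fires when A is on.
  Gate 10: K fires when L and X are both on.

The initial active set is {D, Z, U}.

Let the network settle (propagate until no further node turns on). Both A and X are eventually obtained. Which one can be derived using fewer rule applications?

A: Z, U, and D are on, so A fires (Gate 2). [1 rule application]
X: Z, U, and D are on, so A fires (Gate 2). A is on, so M fires (Gate 7). M and U are on, so E fires (Gate 3). M and E are on, so X fires (Gate 6). [4 rule applications]
A needs fewer.

A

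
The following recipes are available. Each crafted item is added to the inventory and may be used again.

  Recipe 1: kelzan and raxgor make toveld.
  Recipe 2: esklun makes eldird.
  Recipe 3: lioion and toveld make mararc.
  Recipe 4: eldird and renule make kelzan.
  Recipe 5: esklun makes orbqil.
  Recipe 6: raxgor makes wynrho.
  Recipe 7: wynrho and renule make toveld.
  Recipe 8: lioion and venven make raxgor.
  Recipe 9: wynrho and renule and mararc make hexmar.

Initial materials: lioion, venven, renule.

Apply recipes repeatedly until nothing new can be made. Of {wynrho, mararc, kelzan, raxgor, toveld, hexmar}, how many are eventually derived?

lioion and venven → raxgor (Recipe 8).
Using Recipe 6, raxgor makes wynrho.
Using Recipe 7, wynrho and renule make toveld.
Using Recipe 3, lioion and toveld make mararc.
wynrho and renule and mararc → hexmar (Recipe 9).
wynrho: reached.
mararc: reached.
kelzan would need eldird and renule (Recipe 4), but eldird is never obtained.
raxgor: reached.
toveld: reached.
hexmar: reached.
Reached: wynrho, mararc, raxgor, toveld, and hexmar — 5 of the 6.

5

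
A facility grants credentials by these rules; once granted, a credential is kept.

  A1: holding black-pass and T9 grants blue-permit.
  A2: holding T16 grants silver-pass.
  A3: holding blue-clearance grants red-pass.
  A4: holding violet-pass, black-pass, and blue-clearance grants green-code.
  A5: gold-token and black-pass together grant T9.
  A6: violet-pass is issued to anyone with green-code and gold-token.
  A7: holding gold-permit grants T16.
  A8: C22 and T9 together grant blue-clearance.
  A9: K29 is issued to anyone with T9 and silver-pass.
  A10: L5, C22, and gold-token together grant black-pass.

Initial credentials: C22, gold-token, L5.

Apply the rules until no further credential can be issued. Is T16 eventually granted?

T16 would need gold-permit (A7), but gold-permit is never granted.

No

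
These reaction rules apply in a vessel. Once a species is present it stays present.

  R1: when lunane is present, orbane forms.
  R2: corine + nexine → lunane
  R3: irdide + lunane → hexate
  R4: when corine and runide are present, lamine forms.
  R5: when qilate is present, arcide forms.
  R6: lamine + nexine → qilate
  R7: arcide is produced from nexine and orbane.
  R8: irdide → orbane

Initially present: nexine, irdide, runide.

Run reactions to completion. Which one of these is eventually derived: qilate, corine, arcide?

arcide

irdide present → orbane forms (R8).
nexine and orbane present → arcide forms (R7).
qilate would need lamine and nexine (R6), but lamine never forms. No rule produces corine, and it is not given.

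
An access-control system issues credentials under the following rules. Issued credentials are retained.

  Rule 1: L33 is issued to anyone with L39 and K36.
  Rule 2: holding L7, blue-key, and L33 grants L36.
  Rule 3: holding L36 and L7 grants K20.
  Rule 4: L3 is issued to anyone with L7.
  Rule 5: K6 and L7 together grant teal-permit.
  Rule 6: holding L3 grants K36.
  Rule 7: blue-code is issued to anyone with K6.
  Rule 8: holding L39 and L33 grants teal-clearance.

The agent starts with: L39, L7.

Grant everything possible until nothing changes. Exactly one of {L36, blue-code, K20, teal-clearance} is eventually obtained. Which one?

teal-clearance

Holding L7 grants L3 (Rule 4).
Holding L3 grants K36 (Rule 6).
Holding L39 and K36 grants L33 (Rule 1).
Holding L39 and L33 grants teal-clearance (Rule 8).
blue-code would need K6 (Rule 7), but K6 is never granted. K20 would need L36 and L7 (Rule 3), but L36 is never granted. L36 would need L7, blue-key, and L33 (Rule 2), but blue-key is never granted.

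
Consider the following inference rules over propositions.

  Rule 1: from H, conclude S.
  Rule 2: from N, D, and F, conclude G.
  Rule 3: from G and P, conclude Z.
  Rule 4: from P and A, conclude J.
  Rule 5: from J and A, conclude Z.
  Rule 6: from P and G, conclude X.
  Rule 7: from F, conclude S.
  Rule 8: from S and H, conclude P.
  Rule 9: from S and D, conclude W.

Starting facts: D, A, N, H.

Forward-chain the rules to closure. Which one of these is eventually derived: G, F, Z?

From H, Rule 1 gives S.
S and H hold, so P follows (Rule 8).
From P and A, Rule 4 gives J.
J and A hold, so Z follows (Rule 5).
G would need N, D, and F (Rule 2), but F is never established. No rule produces F, and it is not given.

Z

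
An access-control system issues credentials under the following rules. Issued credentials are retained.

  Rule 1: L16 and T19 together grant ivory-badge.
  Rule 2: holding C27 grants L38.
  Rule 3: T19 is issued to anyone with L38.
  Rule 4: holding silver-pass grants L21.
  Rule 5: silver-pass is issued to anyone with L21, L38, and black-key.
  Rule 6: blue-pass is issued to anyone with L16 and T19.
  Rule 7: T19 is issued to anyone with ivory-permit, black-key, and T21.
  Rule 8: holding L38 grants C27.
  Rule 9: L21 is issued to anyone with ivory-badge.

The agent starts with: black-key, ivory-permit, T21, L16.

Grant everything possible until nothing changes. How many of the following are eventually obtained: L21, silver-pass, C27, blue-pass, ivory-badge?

Holding ivory-permit, black-key, and T21 grants T19 (Rule 7).
Holding L16 and T19 grants blue-pass (Rule 6).
Holding L16 and T19 grants ivory-badge (Rule 1).
Holding ivory-badge grants L21 (Rule 9).
L21: reached.
silver-pass would need L21, L38, and black-key (Rule 5), but L38 is never granted.
C27 would need L38 (Rule 8), but L38 is never granted.
blue-pass: reached.
ivory-badge: reached.
Reached: L21, blue-pass, and ivory-badge — 3 of the 5.

3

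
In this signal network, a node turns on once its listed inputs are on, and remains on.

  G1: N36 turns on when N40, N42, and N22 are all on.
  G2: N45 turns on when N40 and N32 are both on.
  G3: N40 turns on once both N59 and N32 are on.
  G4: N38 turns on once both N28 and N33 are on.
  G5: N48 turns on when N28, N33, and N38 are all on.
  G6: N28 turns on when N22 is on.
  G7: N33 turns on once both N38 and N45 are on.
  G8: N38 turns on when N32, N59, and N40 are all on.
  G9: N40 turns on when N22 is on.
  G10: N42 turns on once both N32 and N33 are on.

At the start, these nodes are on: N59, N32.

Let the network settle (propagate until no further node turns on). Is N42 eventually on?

N59 and N32 are on, so N40 turns on (G3).
G2: N40 and N32 on → N45 on.
G8: N32, N59, and N40 on → N38 on.
G7: N38 and N45 on → N33 on.
G10: N32 and N33 on → N42 on.

Yes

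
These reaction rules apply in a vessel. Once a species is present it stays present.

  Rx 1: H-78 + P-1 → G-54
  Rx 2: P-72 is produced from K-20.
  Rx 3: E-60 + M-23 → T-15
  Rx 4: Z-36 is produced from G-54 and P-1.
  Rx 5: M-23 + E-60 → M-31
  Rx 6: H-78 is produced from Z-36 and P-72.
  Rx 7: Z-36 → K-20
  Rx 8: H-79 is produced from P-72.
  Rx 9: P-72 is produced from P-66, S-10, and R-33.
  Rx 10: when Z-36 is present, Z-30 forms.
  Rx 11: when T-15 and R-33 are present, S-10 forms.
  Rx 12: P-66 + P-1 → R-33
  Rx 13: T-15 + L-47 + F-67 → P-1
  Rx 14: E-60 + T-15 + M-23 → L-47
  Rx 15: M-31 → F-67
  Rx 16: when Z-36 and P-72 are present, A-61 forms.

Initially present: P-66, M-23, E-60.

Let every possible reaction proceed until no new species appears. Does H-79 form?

M-23 and E-60 present → M-31 forms (Rx 5).
E-60 and M-23 present → T-15 forms (Rx 3).
E-60, T-15, and M-23 present → L-47 forms (Rx 14).
M-31 present → F-67 forms (Rx 15).
T-15, L-47, and F-67 present → P-1 forms (Rx 13).
P-66 and P-1 present → R-33 forms (Rx 12).
T-15 and R-33 present → S-10 forms (Rx 11).
P-66, S-10, and R-33 present → P-72 forms (Rx 9).
P-72 present → H-79 forms (Rx 8).

Yes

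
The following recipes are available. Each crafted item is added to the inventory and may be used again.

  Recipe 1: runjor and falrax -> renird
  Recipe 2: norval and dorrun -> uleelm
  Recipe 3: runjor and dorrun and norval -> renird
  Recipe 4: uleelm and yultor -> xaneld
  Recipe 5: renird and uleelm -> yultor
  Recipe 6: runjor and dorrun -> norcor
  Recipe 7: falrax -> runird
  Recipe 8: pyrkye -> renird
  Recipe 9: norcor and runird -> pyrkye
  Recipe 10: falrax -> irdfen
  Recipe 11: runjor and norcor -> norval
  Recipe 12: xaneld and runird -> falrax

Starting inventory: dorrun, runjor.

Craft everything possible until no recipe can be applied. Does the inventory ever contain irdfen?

No

irdfen would need falrax (Recipe 10), but falrax is never obtained.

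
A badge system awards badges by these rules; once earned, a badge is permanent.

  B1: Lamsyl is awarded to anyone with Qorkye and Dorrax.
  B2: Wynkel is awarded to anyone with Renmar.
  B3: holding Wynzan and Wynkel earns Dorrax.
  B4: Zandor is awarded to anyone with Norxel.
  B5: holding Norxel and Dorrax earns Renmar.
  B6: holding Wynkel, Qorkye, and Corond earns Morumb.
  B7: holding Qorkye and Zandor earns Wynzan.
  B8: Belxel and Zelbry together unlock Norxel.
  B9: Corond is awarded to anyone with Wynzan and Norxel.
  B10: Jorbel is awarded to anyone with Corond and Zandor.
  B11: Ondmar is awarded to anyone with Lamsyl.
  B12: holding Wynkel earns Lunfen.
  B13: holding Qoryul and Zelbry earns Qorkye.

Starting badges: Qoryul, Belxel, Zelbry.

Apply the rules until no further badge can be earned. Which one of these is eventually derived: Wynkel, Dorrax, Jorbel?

Jorbel

With Qoryul and Zelbry, Qorkye is earned (B13).
With Belxel and Zelbry, Norxel is earned (B8).
With Norxel, Zandor is earned (B4).
With Qorkye and Zandor, Wynzan is earned (B7).
With Wynzan and Norxel, Corond is earned (B9).
With Corond and Zandor, Jorbel is earned (B10).
Dorrax would need Wynzan and Wynkel (B3), but Wynkel is never earned. Wynkel would need Renmar (B2), but Renmar is never earned.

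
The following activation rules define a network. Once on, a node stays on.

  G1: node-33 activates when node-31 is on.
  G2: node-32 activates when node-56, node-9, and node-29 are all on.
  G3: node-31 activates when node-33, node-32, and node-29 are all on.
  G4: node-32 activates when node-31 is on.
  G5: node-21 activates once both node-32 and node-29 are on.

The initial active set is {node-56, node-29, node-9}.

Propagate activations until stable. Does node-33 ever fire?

No

node-33 would need node-31 (G1), but node-31 never turns on.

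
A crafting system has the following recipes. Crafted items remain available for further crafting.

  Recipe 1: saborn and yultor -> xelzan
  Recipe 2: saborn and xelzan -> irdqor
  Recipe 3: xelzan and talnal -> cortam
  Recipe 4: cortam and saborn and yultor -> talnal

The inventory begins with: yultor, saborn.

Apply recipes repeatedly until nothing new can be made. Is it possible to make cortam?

No

cortam would need xelzan and talnal (Recipe 3), but talnal is never obtained.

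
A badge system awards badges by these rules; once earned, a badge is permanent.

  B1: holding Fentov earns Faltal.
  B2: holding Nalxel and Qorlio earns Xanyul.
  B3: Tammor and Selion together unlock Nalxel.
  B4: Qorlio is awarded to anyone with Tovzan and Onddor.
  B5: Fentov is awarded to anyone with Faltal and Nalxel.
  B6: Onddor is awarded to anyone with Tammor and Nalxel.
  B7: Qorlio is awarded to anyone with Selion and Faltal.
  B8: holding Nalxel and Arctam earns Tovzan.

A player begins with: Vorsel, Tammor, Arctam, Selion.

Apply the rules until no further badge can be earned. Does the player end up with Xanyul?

With Tammor and Selion, Nalxel is earned (B3).
With Tammor and Nalxel, Onddor is earned (B6).
With Nalxel and Arctam, Tovzan is earned (B8).
With Tovzan and Onddor, Qorlio is earned (B4).
With Nalxel and Qorlio, Xanyul is earned (B2).

Yes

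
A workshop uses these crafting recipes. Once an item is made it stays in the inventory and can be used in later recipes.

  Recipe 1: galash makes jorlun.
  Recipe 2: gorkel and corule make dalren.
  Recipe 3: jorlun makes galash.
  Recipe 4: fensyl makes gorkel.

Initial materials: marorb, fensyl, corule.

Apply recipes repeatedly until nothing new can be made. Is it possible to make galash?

galash would need jorlun (Recipe 3), but jorlun is never obtained.

No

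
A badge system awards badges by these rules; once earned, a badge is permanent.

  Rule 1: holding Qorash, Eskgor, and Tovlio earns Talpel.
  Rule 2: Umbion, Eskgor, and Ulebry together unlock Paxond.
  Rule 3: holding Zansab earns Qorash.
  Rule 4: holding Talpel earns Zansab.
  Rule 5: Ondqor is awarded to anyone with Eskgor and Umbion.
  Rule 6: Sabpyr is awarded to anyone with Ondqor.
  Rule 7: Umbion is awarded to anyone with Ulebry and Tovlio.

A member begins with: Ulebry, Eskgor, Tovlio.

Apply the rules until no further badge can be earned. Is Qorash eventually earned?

No

Qorash would need Zansab (Rule 3), but Zansab is never earned.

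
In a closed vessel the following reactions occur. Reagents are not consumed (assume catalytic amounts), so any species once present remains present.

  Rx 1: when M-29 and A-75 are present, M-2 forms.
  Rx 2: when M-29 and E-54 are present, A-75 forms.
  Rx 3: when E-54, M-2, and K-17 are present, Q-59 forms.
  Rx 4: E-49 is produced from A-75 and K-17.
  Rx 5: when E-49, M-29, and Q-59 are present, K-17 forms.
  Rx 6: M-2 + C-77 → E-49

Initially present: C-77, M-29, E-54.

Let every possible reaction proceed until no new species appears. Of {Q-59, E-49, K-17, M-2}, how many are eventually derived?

M-29 and E-54 present → A-75 forms (Rx 2).
M-29 and A-75 present → M-2 forms (Rx 1).
M-2 and C-77 present → E-49 forms (Rx 6).
Q-59 would need E-54, M-2, and K-17 (Rx 3), but K-17 never forms.
E-49: reached.
K-17 would need E-49, M-29, and Q-59 (Rx 5), but Q-59 never forms.
M-2: reached.
Reached: E-49 and M-2 — 2 of the 4.

2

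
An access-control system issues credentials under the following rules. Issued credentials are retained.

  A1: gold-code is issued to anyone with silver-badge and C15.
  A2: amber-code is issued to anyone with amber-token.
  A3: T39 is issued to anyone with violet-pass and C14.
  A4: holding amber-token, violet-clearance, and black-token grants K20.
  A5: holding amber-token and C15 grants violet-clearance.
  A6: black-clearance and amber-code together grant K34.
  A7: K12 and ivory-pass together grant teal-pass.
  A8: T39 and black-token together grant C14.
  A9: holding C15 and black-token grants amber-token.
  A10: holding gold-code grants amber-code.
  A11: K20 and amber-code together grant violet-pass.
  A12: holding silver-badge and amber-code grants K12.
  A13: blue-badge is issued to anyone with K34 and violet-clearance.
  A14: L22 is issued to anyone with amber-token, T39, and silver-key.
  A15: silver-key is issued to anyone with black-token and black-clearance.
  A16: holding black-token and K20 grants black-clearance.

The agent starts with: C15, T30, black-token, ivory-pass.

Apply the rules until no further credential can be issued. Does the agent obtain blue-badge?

Holding C15 and black-token grants amber-token (A9).
Holding amber-token grants amber-code (A2).
Holding amber-token and C15 grants violet-clearance (A5).
Holding amber-token, violet-clearance, and black-token grants K20 (A4).
Holding black-token and K20 grants black-clearance (A16).
Holding black-clearance and amber-code grants K34 (A6).
Holding K34 and violet-clearance grants blue-badge (A13).

Yes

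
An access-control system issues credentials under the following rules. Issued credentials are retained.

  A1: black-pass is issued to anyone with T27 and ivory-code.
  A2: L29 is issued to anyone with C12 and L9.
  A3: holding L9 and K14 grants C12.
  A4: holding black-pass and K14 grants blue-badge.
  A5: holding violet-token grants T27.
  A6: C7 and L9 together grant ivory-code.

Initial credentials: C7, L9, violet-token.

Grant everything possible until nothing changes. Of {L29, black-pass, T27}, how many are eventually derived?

Holding violet-token grants T27 (A5).
Holding C7 and L9 grants ivory-code (A6).
Holding T27 and ivory-code grants black-pass (A1).
L29 would need C12 and L9 (A2), but C12 is never granted.
black-pass: reached.
T27: reached.
Reached: black-pass and T27 — 2 of the 3.

2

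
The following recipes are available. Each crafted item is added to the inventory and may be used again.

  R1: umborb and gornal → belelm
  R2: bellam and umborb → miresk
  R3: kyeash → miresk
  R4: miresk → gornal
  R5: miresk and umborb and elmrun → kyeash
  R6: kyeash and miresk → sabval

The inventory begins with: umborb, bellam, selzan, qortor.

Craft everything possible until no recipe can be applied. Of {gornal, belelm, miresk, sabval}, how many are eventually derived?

3

Using R2, bellam and umborb make miresk.
Using R4, miresk makes gornal.
umborb and gornal → belelm (R1).
gornal: reached.
belelm: reached.
miresk: reached.
sabval would need kyeash and miresk (R6), but kyeash is never obtained.
Reached: gornal, belelm, and miresk — 3 of the 4.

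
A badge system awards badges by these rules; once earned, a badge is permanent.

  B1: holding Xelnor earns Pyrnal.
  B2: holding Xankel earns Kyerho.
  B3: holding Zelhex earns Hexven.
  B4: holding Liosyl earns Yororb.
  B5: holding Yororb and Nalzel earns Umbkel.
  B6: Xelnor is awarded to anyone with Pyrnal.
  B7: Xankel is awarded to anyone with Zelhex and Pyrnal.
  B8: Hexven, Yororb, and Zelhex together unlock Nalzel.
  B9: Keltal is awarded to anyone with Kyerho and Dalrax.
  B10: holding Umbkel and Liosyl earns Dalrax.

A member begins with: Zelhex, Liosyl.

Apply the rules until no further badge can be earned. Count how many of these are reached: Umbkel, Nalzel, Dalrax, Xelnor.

With Liosyl, Yororb is earned (B4).
With Zelhex, Hexven is earned (B3).
With Hexven, Yororb, and Zelhex, Nalzel is earned (B8).
With Yororb and Nalzel, Umbkel is earned (B5).
With Umbkel and Liosyl, Dalrax is earned (B10).
Umbkel: reached.
Nalzel: reached.
Dalrax: reached.
Xelnor would need Pyrnal (B6), but Pyrnal is never earned.
Reached: Umbkel, Nalzel, and Dalrax — 3 of the 4.

3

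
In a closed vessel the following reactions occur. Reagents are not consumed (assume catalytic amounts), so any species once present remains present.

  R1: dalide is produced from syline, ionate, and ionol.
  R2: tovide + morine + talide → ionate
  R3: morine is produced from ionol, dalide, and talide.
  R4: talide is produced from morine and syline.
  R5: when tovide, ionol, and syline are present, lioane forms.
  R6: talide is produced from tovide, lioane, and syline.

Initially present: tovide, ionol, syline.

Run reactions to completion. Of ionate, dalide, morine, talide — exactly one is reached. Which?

talide

tovide, ionol, and syline present → lioane forms (R5).
tovide, lioane, and syline present → talide forms (R6).
dalide would need syline, ionate, and ionol (R1), but ionate never forms. ionate would need tovide, morine, and talide (R2), but morine never forms. morine would need ionol, dalide, and talide (R3), but dalide never forms.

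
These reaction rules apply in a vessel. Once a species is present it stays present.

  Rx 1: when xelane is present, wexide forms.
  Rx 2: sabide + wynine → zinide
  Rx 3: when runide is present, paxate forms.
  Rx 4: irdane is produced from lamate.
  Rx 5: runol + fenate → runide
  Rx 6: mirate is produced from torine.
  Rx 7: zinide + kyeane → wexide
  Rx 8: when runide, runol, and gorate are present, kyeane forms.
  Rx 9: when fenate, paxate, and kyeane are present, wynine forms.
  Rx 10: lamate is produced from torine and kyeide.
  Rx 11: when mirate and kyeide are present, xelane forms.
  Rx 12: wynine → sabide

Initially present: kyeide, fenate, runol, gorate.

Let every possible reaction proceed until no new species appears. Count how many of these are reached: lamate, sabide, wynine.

2

runol and fenate present → runide forms (Rx 5).
runide, runol, and gorate present → kyeane forms (Rx 8).
runide present → paxate forms (Rx 3).
fenate, paxate, and kyeane present → wynine forms (Rx 9).
wynine present → sabide forms (Rx 12).
lamate would need torine and kyeide (Rx 10), but torine never forms.
sabide: reached.
wynine: reached.
Reached: sabide and wynine — 2 of the 3.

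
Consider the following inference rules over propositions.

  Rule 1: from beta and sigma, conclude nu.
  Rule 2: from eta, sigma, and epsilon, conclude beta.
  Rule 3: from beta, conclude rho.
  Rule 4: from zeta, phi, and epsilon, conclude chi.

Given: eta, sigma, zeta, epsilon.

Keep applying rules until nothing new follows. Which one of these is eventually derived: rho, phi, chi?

rho

From eta, sigma, and epsilon, Rule 2 gives beta.
From beta, Rule 3 gives rho.
No rule produces phi, and it is not given. chi would need zeta, phi, and epsilon (Rule 4), but phi is never established.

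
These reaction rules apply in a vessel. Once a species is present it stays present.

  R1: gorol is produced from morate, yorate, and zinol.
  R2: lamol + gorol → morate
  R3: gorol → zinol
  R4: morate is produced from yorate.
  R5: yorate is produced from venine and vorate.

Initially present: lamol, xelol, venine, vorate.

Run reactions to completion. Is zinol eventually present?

zinol would need gorol (R3), but gorol never forms.

No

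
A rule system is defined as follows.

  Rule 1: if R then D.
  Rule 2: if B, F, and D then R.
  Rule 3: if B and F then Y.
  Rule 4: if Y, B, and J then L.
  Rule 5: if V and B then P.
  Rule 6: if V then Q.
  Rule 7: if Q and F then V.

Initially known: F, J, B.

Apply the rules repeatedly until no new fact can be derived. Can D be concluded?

D would need R (Rule 1), but R is never established.

No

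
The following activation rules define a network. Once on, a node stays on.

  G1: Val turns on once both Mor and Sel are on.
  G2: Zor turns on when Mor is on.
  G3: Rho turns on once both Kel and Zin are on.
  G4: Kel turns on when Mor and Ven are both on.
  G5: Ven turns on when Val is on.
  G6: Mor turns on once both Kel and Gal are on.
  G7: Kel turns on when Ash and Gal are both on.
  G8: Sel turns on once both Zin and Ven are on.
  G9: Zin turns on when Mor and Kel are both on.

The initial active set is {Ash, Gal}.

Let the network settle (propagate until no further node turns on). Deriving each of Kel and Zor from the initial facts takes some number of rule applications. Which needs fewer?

Kel

Kel: G7: Ash and Gal on → Kel on. [1 rule application]
Zor: Ash and Gal are on, so Kel turns on (G7). G6: Kel and Gal on → Mor on. G2: Mor on → Zor on. [3 rule applications]
Kel needs fewer.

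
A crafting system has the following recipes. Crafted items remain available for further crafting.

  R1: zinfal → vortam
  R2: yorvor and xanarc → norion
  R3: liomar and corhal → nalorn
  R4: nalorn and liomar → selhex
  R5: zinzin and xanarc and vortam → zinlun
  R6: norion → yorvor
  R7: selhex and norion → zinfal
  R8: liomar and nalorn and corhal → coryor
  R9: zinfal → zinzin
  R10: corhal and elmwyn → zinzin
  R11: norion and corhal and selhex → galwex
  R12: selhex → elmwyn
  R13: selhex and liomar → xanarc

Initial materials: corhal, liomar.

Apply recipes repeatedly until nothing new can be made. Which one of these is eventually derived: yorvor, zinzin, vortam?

zinzin

Using R3, liomar and corhal make nalorn.
nalorn and liomar → selhex (R4).
selhex → elmwyn (R12).
Using R10, corhal and elmwyn make zinzin.
vortam would need zinfal (R1), but zinfal is never obtained. yorvor would need norion (R6), but norion is never obtained.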